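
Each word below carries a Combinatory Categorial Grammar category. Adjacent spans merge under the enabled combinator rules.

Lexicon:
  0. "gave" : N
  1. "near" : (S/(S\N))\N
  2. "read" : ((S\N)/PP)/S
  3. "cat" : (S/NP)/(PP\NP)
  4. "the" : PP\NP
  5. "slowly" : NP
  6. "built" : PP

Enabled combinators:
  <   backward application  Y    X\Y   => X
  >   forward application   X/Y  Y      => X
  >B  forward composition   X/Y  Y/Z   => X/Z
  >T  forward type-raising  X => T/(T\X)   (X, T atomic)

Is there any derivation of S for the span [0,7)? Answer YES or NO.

YES

[0,7] S   >
  [0,2] S/(S\N)   <
    [0,1] "gave" : N
    [1,2] "near" : (S/(S\N))\N
  [2,7] S\N   >
    [2,6] (S\N)/PP   >
      [2,3] "read" : ((S\N)/PP)/S
      [3,6] S   >
        [3,5] S/NP   >
          [3,4] "cat" : (S/NP)/(PP\NP)
          [4,5] "the" : PP\NP
        [5,6] "slowly" : NP
    [6,7] "built" : PP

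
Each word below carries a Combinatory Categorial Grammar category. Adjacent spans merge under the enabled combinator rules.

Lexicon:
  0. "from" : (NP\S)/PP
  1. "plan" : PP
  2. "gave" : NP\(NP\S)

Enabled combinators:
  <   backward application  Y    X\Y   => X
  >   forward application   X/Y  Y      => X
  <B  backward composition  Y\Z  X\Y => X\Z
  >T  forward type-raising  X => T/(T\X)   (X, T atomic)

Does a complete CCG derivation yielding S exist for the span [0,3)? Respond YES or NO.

NO

(NP\S)/PP PP NP\(NP\S)
CKY chart[0,3] = {N/(N\NP), NP, NP/(NP\NP), PP/(PP\NP), S/(S\NP)}; S ∉ chart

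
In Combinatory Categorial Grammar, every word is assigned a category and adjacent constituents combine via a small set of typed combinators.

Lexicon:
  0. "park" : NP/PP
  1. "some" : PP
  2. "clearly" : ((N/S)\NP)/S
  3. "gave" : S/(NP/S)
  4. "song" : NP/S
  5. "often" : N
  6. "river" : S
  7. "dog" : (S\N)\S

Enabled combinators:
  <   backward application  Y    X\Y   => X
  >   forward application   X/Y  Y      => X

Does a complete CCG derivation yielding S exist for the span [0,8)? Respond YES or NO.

NP/PP PP ((N/S)\NP)/S S/(NP/S) NP/S N S (S\N)\S
CKY chart[0,8] = {N}; S ∉ chart

NO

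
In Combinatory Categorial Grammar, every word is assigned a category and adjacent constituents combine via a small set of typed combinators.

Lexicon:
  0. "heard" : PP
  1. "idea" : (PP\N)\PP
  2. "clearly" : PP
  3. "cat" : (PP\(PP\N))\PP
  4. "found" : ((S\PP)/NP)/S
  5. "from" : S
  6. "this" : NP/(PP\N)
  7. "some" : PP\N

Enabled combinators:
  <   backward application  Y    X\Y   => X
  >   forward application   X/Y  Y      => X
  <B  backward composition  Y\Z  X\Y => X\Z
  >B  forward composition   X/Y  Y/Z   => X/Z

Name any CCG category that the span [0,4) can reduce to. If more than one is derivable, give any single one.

[0,8] S   <
  [0,4] PP   <
    [0,2] PP\N   <
      [0,1] "heard" : PP
      [1,2] "idea" : (PP\N)\PP
    [2,4] PP\(PP\N)   <
      [2,3] "clearly" : PP
      [3,4] "cat" : (PP\(PP\N))\PP
  [4,8] S\PP   >
    [4,6] (S\PP)/NP   >
      [4,5] "found" : ((S\PP)/NP)/S
      [5,6] "from" : S
    [6,8] NP   >
      [6,7] "this" : NP/(PP\N)
      [7,8] "some" : PP\N

PP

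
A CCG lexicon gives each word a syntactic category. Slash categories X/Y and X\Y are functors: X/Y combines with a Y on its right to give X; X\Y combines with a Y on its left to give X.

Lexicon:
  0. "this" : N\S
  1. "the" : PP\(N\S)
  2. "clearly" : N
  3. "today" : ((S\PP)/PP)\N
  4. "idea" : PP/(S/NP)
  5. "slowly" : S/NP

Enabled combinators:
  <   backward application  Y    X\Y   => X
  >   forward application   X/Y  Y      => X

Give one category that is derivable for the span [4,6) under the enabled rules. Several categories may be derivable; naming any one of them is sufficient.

PP

[0,6] S   <
  [0,2] PP   <
    [0,1] "this" : N\S
    [1,2] "the" : PP\(N\S)
  [2,6] S\PP   >
    [2,4] (S\PP)/PP   <
      [2,3] "clearly" : N
      [3,4] "today" : ((S\PP)/PP)\N
    [4,6] PP   >
      [4,5] "idea" : PP/(S/NP)
      [5,6] "slowly" : S/NP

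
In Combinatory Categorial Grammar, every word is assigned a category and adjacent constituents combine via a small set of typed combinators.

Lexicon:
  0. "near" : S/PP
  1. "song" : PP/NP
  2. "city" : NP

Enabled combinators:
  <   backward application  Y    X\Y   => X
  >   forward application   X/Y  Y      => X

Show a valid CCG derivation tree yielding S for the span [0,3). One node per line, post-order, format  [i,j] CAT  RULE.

[0,3] S   >
  [0,1] "near" : S/PP
  [1,3] PP   >
    [1,2] "song" : PP/NP
    [2,3] "city" : NP

[0,1] S/PP  lex  "near"
[1,2] PP/NP  lex  "song"
[2,3] NP  lex  "city"
[1,3] PP  >  k=2
[0,3] S  >  k=1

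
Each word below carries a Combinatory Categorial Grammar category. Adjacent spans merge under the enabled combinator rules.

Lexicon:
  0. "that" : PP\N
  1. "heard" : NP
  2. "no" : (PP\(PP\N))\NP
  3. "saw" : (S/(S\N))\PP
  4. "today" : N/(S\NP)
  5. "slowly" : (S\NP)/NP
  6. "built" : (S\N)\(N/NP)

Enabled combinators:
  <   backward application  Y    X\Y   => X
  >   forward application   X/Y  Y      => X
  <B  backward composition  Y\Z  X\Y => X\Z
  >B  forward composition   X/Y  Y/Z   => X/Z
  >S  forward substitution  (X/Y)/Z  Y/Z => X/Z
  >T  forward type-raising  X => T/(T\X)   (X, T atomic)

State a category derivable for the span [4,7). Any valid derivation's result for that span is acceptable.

S\N

[0,7] S   >
  [0,4] S/(S\N)   <
    [0,3] PP   <
      [0,1] "that" : PP\N
      [1,3] PP\(PP\N)   <
        [1,2] "heard" : NP
        [2,3] "no" : (PP\(PP\N))\NP
    [3,4] "saw" : (S/(S\N))\PP
  [4,7] S\N   <
    [4,6] N/NP   >B
      [4,5] "today" : N/(S\NP)
      [5,6] "slowly" : (S\NP)/NP
    [6,7] "built" : (S\N)\(N/NP)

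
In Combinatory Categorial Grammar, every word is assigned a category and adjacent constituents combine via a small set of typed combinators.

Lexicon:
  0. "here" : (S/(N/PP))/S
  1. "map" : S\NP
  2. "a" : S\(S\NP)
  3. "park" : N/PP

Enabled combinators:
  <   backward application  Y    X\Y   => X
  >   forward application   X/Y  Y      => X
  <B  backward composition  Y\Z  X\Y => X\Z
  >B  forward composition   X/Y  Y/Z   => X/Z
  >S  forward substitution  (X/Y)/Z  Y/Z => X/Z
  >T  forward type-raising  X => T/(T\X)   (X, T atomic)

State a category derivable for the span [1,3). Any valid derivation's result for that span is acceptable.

S

[0,4] S   >
  [0,3] S/(N/PP)   >
    [0,1] "here" : (S/(N/PP))/S
    [1,3] S   <
      [1,2] "map" : S\NP
      [2,3] "a" : S\(S\NP)
  [3,4] "park" : N/PP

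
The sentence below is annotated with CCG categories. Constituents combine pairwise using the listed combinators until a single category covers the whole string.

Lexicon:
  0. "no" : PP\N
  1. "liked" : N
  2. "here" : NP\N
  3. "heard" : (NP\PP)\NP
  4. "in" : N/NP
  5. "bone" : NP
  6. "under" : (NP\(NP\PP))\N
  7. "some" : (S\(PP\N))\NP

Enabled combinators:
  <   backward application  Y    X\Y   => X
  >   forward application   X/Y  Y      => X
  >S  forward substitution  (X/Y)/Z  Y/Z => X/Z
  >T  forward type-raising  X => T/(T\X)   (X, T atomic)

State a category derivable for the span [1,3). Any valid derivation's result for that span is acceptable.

[0,8] S   <
  [0,1] "no" : PP\N
  [1,8] S\(PP\N)   <
    [1,7] NP   <
      [1,4] NP\PP   <
        [1,3] NP   >
          [1,2] NP/(NP\N)   >T
            [1,2] "liked" : N
          [2,3] "here" : NP\N
        [3,4] "heard" : (NP\PP)\NP
      [4,7] NP\(NP\PP)   <
        [4,6] N   >
          [4,5] "in" : N/NP
          [5,6] "bone" : NP
        [6,7] "under" : (NP\(NP\PP))\N
    [7,8] "some" : (S\(PP\N))\NP

NP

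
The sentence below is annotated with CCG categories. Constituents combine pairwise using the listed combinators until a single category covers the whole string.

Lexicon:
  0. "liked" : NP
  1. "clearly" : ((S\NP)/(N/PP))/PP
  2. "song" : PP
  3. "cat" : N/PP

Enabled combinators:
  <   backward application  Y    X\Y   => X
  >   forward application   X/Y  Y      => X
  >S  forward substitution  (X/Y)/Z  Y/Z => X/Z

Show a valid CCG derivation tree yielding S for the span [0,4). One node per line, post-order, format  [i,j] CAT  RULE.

[0,4] S   <
  [0,1] "liked" : NP
  [1,4] S\NP   >
    [1,3] (S\NP)/(N/PP)   >
      [1,2] "clearly" : ((S\NP)/(N/PP))/PP
      [2,3] "song" : PP
    [3,4] "cat" : N/PP

[0,1] NP  lex  "liked"
[1,2] ((S\NP)/(N/PP))/PP  lex  "clearly"
[2,3] PP  lex  "song"
[1,3] (S\NP)/(N/PP)  >  k=2
[3,4] N/PP  lex  "cat"
[1,4] S\NP  >  k=3
[0,4] S  <  k=1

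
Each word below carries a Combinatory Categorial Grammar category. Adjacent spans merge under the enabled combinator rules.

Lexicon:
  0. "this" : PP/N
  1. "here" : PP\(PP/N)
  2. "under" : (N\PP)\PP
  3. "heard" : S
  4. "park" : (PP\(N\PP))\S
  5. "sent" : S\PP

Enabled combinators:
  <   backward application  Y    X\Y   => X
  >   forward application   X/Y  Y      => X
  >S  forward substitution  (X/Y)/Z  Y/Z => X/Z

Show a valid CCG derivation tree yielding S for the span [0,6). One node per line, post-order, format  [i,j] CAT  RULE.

[0,6] S   <
  [0,5] PP   <
    [0,3] N\PP   <
      [0,2] PP   <
        [0,1] "this" : PP/N
        [1,2] "here" : PP\(PP/N)
      [2,3] "under" : (N\PP)\PP
    [3,5] PP\(N\PP)   <
      [3,4] "heard" : S
      [4,5] "park" : (PP\(N\PP))\S
  [5,6] "sent" : S\PP

[0,1] PP/N  lex  "this"
[1,2] PP\(PP/N)  lex  "here"
[0,2] PP  <  k=1
[2,3] (N\PP)\PP  lex  "under"
[0,3] N\PP  <  k=2
[3,4] S  lex  "heard"
[4,5] (PP\(N\PP))\S  lex  "park"
[3,5] PP\(N\PP)  <  k=4
[0,5] PP  <  k=3
[5,6] S\PP  lex  "sent"
[0,6] S  <  k=5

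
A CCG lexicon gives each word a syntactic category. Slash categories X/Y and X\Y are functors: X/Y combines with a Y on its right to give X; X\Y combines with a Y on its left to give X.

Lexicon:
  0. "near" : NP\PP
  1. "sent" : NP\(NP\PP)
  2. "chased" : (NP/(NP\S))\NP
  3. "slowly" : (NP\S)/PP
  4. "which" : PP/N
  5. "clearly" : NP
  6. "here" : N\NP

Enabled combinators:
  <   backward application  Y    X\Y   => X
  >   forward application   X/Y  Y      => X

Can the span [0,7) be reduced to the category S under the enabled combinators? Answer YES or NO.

NP\PP NP\(NP\PP) (NP/(NP\S))\NP (NP\S)/PP PP/N NP N\NP
CKY chart[0,7] = {NP}; S ∉ chart

NO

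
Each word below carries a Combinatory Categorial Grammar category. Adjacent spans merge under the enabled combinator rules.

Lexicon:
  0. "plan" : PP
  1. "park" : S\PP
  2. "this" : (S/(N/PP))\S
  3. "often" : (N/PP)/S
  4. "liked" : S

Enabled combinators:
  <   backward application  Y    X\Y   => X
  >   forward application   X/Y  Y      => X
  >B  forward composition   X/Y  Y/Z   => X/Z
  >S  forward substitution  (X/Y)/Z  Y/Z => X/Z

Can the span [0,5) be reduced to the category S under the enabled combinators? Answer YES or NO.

[0,5] S   >
  [0,3] S/(N/PP)   <
    [0,2] S   <
      [0,1] "plan" : PP
      [1,2] "park" : S\PP
    [2,3] "this" : (S/(N/PP))\S
  [3,5] N/PP   >
    [3,4] "often" : (N/PP)/S
    [4,5] "liked" : S

YES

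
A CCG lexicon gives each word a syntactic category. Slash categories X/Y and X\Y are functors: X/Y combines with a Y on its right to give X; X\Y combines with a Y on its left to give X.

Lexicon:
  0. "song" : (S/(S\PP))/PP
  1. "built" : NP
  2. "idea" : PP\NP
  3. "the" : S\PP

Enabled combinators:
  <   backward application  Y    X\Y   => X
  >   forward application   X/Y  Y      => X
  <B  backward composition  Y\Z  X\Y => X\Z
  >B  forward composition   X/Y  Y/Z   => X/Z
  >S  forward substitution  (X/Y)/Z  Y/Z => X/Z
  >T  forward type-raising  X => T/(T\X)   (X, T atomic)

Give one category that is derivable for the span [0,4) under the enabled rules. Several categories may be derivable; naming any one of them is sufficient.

[0,4] S   >
  [0,3] S/(S\PP)   >
    [0,1] "song" : (S/(S\PP))/PP
    [1,3] PP   >
      [1,2] PP/(PP\NP)   >T
        [1,2] "built" : NP
      [2,3] "idea" : PP\NP
  [3,4] "the" : S\PP

S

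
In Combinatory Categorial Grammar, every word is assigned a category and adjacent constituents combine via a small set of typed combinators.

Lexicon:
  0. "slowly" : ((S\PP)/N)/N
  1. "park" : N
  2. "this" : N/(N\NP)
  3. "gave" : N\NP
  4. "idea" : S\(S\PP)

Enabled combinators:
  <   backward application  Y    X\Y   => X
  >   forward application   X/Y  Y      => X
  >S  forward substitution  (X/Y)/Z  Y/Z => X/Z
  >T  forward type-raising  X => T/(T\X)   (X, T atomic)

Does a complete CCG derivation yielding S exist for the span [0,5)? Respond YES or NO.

[0,5] S   <
  [0,4] S\PP   >
    [0,2] (S\PP)/N   >
      [0,1] "slowly" : ((S\PP)/N)/N
      [1,2] "park" : N
    [2,4] N   >
      [2,3] "this" : N/(N\NP)
      [3,4] "gave" : N\NP
  [4,5] "idea" : S\(S\PP)

YES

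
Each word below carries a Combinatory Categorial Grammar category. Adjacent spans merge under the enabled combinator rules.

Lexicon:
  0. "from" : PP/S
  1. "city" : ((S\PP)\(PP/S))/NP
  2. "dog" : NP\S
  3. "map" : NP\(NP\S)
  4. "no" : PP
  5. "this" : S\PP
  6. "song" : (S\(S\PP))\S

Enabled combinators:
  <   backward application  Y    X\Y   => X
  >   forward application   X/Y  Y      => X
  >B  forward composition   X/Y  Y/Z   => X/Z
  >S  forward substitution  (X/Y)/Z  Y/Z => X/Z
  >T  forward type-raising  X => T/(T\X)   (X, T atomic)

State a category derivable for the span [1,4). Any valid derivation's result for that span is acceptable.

[0,7] S   <
  [0,4] S\PP   <
    [0,1] "from" : PP/S
    [1,4] (S\PP)\(PP/S)   >
      [1,2] "city" : ((S\PP)\(PP/S))/NP
      [2,4] NP   <
        [2,3] "dog" : NP\S
        [3,4] "map" : NP\(NP\S)
  [4,7] S\(S\PP)   <
    [4,6] S   <
      [4,5] "no" : PP
      [5,6] "this" : S\PP
    [6,7] "song" : (S\(S\PP))\S

(S\PP)\(PP/S)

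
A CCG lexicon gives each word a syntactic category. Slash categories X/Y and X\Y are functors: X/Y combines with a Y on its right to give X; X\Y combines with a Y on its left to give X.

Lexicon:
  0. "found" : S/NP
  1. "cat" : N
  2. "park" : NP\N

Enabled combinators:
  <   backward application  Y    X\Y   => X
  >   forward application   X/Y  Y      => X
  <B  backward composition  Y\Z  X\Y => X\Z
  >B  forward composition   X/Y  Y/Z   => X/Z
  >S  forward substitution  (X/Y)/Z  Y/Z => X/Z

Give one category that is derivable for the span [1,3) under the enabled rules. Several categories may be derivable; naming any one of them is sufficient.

NP

[0,3] S   >
  [0,1] "found" : S/NP
  [1,3] NP   <
    [1,2] "cat" : N
    [2,3] "park" : NP\N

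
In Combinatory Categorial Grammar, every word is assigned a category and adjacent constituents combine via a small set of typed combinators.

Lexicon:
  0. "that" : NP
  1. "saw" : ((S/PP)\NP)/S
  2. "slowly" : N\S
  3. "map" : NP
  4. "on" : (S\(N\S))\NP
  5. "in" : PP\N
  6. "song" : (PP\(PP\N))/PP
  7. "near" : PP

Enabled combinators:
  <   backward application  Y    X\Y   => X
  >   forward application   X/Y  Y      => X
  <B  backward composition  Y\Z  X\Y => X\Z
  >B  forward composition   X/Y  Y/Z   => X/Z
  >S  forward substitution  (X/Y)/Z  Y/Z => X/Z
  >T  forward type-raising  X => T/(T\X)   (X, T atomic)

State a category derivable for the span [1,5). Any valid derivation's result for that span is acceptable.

(S/PP)\NP

[0,8] S   >
  [0,5] S/PP   <
    [0,1] "that" : NP
    [1,5] (S/PP)\NP   >
      [1,2] "saw" : ((S/PP)\NP)/S
      [2,5] S   <
        [2,3] "slowly" : N\S
        [3,5] S\(N\S)   <
          [3,4] "map" : NP
          [4,5] "on" : (S\(N\S))\NP
  [5,8] PP   <
    [5,6] "in" : PP\N
    [6,8] PP\(PP\N)   >
      [6,7] "song" : (PP\(PP\N))/PP
      [7,8] "near" : PP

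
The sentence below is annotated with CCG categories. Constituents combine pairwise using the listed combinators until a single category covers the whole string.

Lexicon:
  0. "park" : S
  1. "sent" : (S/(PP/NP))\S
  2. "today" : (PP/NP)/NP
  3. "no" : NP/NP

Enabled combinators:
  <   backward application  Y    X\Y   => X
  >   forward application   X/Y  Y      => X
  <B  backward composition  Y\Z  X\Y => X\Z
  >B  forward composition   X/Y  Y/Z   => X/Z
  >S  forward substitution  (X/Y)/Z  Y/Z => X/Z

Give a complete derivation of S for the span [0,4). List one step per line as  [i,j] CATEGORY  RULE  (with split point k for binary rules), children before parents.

[0,1] S  lex  "park"
[1,2] (S/(PP/NP))\S  lex  "sent"
[0,2] S/(PP/NP)  <  k=1
[2,3] (PP/NP)/NP  lex  "today"
[3,4] NP/NP  lex  "no"
[2,4] PP/NP  >S  k=3
[0,4] S  >  k=2

[0,4] S   >
  [0,2] S/(PP/NP)   <
    [0,1] "park" : S
    [1,2] "sent" : (S/(PP/NP))\S
  [2,4] PP/NP   >S
    [2,3] "today" : (PP/NP)/NP
    [3,4] "no" : NP/NP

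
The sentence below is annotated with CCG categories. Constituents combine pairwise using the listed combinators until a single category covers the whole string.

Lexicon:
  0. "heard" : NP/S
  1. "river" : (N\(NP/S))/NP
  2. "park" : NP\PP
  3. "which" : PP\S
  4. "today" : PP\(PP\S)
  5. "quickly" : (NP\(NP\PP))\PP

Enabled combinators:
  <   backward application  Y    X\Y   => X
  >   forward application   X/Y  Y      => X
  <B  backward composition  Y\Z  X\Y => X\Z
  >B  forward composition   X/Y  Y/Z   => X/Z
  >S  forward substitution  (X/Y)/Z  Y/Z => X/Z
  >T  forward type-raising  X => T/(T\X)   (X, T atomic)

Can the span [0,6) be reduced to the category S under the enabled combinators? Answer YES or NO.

NO

NP/S (N\(NP/S))/NP NP\PP PP\S PP\(PP\S) (NP\(NP\PP))\PP
CKY chart[0,6] = {N, N/(N\N), NP/(NP\N), PP/(PP\N), S/(S\N)}; S ∉ chart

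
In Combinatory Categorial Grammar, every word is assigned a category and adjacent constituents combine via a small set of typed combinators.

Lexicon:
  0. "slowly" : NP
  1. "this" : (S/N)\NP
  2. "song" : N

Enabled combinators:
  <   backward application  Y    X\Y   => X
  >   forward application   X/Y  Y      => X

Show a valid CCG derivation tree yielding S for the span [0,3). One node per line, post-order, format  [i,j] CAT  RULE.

[0,1] NP  lex  "slowly"
[1,2] (S/N)\NP  lex  "this"
[0,2] S/N  <  k=1
[2,3] N  lex  "song"
[0,3] S  >  k=2

[0,3] S   >
  [0,2] S/N   <
    [0,1] "slowly" : NP
    [1,2] "this" : (S/N)\NP
  [2,3] "song" : N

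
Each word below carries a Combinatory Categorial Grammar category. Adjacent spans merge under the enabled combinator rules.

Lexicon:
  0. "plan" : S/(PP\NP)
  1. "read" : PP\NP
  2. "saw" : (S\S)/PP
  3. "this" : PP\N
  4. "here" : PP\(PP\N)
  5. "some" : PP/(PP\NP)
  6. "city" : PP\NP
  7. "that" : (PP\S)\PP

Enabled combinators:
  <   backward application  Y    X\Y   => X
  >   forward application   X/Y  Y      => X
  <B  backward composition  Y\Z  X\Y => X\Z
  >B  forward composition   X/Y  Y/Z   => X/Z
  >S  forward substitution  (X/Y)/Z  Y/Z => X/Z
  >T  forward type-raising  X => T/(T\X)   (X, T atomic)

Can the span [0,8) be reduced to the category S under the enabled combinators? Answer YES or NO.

S/(PP\NP) PP\NP (S\S)/PP PP\N PP\(PP\N) PP/(PP\NP) PP\NP (PP\S)\PP
CKY chart[0,8] = {N/(N\PP), NP/(NP\PP), PP, PP/(PP\PP), S/(S\PP)}; S ∉ chart

NO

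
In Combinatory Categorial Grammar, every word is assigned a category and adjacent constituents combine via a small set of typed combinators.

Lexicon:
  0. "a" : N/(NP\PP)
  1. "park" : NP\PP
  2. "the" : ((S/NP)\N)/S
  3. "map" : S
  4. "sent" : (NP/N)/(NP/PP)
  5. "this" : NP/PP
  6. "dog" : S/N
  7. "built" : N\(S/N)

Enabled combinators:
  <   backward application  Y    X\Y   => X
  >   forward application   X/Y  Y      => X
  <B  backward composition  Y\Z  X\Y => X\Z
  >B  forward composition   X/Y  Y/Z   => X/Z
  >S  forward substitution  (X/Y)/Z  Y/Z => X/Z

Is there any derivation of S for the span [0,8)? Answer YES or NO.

YES

[0,8] S   >
  [0,4] S/NP   <
    [0,2] N   >
      [0,1] "a" : N/(NP\PP)
      [1,2] "park" : NP\PP
    [2,4] (S/NP)\N   >
      [2,3] "the" : ((S/NP)\N)/S
      [3,4] "map" : S
  [4,8] NP   >
    [4,6] NP/N   >
      [4,5] "sent" : (NP/N)/(NP/PP)
      [5,6] "this" : NP/PP
    [6,8] N   <
      [6,7] "dog" : S/N
      [7,8] "built" : N\(S/N)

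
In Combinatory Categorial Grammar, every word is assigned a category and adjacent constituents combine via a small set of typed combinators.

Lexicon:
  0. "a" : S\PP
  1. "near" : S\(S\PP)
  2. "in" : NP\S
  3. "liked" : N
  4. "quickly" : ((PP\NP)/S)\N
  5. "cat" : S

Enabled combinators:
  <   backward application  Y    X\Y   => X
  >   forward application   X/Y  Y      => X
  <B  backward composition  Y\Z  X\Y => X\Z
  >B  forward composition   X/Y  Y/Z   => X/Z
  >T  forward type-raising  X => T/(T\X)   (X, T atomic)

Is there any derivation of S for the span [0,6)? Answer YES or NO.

NO

S\PP S\(S\PP) NP\S N ((PP\NP)/S)\N S
CKY chart[0,6] = {N/(N\PP), NP/(NP\PP), PP, PP/(PP\PP), PP/(S\S), S/(S\PP)}; S ∉ chart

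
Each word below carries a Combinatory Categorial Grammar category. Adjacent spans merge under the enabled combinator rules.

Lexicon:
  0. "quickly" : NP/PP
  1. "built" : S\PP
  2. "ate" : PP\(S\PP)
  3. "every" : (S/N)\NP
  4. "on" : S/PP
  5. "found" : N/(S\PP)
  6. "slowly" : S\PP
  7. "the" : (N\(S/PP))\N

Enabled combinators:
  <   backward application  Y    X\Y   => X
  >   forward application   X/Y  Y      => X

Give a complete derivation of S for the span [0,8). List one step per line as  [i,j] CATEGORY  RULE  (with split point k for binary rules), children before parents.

[0,1] NP/PP  lex  "quickly"
[1,2] S\PP  lex  "built"
[2,3] PP\(S\PP)  lex  "ate"
[1,3] PP  <  k=2
[0,3] NP  >  k=1
[3,4] (S/N)\NP  lex  "every"
[0,4] S/N  <  k=3
[4,5] S/PP  lex  "on"
[5,6] N/(S\PP)  lex  "found"
[6,7] S\PP  lex  "slowly"
[5,7] N  >  k=6
[7,8] (N\(S/PP))\N  lex  "the"
[5,8] N\(S/PP)  <  k=7
[4,8] N  <  k=5
[0,8] S  >  k=4

[0,8] S   >
  [0,4] S/N   <
    [0,3] NP   >
      [0,1] "quickly" : NP/PP
      [1,3] PP   <
        [1,2] "built" : S\PP
        [2,3] "ate" : PP\(S\PP)
    [3,4] "every" : (S/N)\NP
  [4,8] N   <
    [4,5] "on" : S/PP
    [5,8] N\(S/PP)   <
      [5,7] N   >
        [5,6] "found" : N/(S\PP)
        [6,7] "slowly" : S\PP
      [7,8] "the" : (N\(S/PP))\N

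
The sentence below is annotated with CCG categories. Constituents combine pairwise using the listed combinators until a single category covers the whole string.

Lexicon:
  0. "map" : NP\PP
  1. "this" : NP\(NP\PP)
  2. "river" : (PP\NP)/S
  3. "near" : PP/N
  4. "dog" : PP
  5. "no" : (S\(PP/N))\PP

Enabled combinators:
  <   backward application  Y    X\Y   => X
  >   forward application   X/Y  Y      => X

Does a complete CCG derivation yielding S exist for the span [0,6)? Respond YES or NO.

NO

NP\PP NP\(NP\PP) (PP\NP)/S PP/N PP (S\(PP/N))\PP
CKY chart[0,6] = {PP}; S ∉ chart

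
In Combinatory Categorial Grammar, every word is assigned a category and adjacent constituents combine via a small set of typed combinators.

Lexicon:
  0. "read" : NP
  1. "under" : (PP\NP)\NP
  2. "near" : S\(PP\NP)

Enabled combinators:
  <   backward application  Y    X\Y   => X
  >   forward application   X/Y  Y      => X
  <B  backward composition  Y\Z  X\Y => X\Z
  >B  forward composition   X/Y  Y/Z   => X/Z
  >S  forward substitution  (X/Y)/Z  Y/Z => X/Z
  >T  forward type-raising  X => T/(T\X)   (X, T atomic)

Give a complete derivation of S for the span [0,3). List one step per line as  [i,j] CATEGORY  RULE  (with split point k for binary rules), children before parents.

[0,1] NP  lex  "read"
[1,2] (PP\NP)\NP  lex  "under"
[2,3] S\(PP\NP)  lex  "near"
[1,3] S\NP  <B  k=2
[0,3] S  <  k=1

[0,3] S   <
  [0,1] "read" : NP
  [1,3] S\NP   <B
    [1,2] "under" : (PP\NP)\NP
    [2,3] "near" : S\(PP\NP)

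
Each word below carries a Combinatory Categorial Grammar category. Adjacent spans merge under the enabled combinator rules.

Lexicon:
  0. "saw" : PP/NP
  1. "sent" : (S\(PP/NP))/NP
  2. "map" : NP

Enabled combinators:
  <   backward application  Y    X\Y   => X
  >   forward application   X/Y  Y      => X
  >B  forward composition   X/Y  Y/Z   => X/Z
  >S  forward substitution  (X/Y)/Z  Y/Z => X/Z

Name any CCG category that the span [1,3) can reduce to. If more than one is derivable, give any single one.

[0,3] S   <
  [0,1] "saw" : PP/NP
  [1,3] S\(PP/NP)   >
    [1,2] "sent" : (S\(PP/NP))/NP
    [2,3] "map" : NP

S\(PP/NP)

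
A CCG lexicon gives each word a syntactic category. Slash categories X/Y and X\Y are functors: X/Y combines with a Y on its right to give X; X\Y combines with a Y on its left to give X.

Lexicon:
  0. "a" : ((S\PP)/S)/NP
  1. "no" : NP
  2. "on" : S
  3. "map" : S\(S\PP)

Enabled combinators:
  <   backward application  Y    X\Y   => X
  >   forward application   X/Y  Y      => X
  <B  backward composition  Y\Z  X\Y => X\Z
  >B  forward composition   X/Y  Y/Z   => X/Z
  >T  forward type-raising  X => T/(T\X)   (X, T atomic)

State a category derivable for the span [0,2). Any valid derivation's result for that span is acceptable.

(S\PP)/S

[0,4] S   <
  [0,3] S\PP   >
    [0,2] (S\PP)/S   >
      [0,1] "a" : ((S\PP)/S)/NP
      [1,2] "no" : NP
    [2,3] "on" : S
  [3,4] "map" : S\(S\PP)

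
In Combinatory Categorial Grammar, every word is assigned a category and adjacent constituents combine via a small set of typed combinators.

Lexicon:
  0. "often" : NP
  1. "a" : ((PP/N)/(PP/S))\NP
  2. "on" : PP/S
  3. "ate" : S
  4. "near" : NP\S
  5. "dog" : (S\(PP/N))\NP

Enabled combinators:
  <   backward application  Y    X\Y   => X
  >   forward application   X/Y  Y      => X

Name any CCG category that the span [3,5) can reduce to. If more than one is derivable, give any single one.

[0,6] S   <
  [0,3] PP/N   >
    [0,2] (PP/N)/(PP/S)   <
      [0,1] "often" : NP
      [1,2] "a" : ((PP/N)/(PP/S))\NP
    [2,3] "on" : PP/S
  [3,6] S\(PP/N)   <
    [3,5] NP   <
      [3,4] "ate" : S
      [4,5] "near" : NP\S
    [5,6] "dog" : (S\(PP/N))\NP

NP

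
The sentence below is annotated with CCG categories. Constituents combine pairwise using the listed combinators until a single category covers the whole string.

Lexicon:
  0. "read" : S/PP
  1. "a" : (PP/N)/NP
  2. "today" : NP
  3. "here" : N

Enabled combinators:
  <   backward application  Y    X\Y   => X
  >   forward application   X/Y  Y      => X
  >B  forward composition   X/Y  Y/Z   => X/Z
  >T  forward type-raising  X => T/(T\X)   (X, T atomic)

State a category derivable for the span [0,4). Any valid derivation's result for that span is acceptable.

[0,4] S   >
  [0,3] S/N   >B
    [0,1] "read" : S/PP
    [1,3] PP/N   >
      [1,2] "a" : (PP/N)/NP
      [2,3] "today" : NP
  [3,4] "here" : N

S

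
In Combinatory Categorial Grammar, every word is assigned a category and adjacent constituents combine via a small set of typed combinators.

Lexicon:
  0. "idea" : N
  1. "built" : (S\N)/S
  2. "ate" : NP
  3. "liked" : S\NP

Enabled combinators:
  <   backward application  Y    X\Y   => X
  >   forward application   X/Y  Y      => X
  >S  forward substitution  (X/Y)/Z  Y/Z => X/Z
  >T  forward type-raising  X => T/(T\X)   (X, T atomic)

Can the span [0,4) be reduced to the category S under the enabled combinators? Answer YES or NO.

YES

[0,4] S   >
  [0,1] S/(S\N)   >T
    [0,1] "idea" : N
  [1,4] S\N   >
    [1,2] "built" : (S\N)/S
    [2,4] S   >
      [2,3] S/(S\NP)   >T
        [2,3] "ate" : NP
      [3,4] "liked" : S\NP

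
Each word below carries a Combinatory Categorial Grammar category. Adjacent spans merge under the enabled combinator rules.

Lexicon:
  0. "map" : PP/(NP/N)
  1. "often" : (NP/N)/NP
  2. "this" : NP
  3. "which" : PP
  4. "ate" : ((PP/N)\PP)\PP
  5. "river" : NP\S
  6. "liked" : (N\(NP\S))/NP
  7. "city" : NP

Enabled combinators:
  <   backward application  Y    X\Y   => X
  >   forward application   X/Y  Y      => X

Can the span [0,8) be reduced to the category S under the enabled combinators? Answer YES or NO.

PP/(NP/N) (NP/N)/NP NP PP ((PP/N)\PP)\PP NP\S (N\(NP\S))/NP NP
CKY chart[0,8] = {PP}; S ∉ chart

NO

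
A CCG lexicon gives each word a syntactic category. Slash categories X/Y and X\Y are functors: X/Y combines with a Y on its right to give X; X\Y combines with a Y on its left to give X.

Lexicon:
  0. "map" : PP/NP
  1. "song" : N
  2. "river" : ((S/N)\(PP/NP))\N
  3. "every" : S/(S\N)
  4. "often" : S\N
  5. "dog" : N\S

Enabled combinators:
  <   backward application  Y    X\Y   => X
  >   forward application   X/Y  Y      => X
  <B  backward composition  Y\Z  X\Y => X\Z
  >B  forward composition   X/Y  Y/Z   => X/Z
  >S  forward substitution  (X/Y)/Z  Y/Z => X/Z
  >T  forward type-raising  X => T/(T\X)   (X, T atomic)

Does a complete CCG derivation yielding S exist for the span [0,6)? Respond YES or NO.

[0,6] S   >
  [0,3] S/N   <
    [0,1] "map" : PP/NP
    [1,3] (S/N)\(PP/NP)   <
      [1,2] "song" : N
      [2,3] "river" : ((S/N)\(PP/NP))\N
  [3,6] N   <
    [3,5] S   >
      [3,4] "every" : S/(S\N)
      [4,5] "often" : S\N
    [5,6] "dog" : N\S

YES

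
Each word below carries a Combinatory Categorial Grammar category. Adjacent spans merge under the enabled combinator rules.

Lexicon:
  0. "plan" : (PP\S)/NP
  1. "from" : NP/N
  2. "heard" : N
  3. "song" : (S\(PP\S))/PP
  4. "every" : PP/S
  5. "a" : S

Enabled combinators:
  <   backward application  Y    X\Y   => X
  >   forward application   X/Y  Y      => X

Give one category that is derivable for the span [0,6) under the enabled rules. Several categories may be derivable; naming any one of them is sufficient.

S

[0,6] S   <
  [0,3] PP\S   >
    [0,1] "plan" : (PP\S)/NP
    [1,3] NP   >
      [1,2] "from" : NP/N
      [2,3] "heard" : N
  [3,6] S\(PP\S)   >
    [3,4] "song" : (S\(PP\S))/PP
    [4,6] PP   >
      [4,5] "every" : PP/S
      [5,6] "a" : S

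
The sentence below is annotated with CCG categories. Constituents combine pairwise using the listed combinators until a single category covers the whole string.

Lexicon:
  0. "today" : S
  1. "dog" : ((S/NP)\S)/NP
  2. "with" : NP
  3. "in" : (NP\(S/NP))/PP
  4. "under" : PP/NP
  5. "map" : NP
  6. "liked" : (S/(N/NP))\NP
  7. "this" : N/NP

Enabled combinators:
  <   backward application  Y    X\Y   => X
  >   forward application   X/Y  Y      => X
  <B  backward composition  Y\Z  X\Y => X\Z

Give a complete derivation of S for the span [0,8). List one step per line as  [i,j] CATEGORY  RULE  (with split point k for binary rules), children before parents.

[0,1] S  lex  "today"
[1,2] ((S/NP)\S)/NP  lex  "dog"
[2,3] NP  lex  "with"
[1,3] (S/NP)\S  >  k=2
[3,4] (NP\(S/NP))/PP  lex  "in"
[4,5] PP/NP  lex  "under"
[5,6] NP  lex  "map"
[4,6] PP  >  k=5
[3,6] NP\(S/NP)  >  k=4
[1,6] NP\S  <B  k=3
[0,6] NP  <  k=1
[6,7] (S/(N/NP))\NP  lex  "liked"
[0,7] S/(N/NP)  <  k=6
[7,8] N/NP  lex  "this"
[0,8] S  >  k=7

[0,8] S   >
  [0,7] S/(N/NP)   <
    [0,6] NP   <
      [0,1] "today" : S
      [1,6] NP\S   <B
        [1,3] (S/NP)\S   >
          [1,2] "dog" : ((S/NP)\S)/NP
          [2,3] "with" : NP
        [3,6] NP\(S/NP)   >
          [3,4] "in" : (NP\(S/NP))/PP
          [4,6] PP   >
            [4,5] "under" : PP/NP
            [5,6] "map" : NP
    [6,7] "liked" : (S/(N/NP))\NP
  [7,8] "this" : N/NP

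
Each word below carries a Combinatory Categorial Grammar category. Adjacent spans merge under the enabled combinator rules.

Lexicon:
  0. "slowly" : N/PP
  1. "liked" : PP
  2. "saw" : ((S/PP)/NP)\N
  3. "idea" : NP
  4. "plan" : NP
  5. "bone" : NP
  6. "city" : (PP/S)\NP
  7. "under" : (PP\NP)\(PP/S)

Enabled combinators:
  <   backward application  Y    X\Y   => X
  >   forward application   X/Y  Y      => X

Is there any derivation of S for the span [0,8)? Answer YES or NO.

YES

[0,8] S   >
  [0,4] S/PP   >
    [0,3] (S/PP)/NP   <
      [0,2] N   >
        [0,1] "slowly" : N/PP
        [1,2] "liked" : PP
      [2,3] "saw" : ((S/PP)/NP)\N
    [3,4] "idea" : NP
  [4,8] PP   <
    [4,5] "plan" : NP
    [5,8] PP\NP   <
      [5,7] PP/S   <
        [5,6] "bone" : NP
        [6,7] "city" : (PP/S)\NP
      [7,8] "under" : (PP\NP)\(PP/S)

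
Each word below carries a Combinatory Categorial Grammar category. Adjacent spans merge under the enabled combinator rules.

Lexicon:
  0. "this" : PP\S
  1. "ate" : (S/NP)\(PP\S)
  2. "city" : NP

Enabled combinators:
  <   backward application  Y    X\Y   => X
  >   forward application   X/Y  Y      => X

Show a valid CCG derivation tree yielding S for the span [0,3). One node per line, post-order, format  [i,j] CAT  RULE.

[0,1] PP\S  lex  "this"
[1,2] (S/NP)\(PP\S)  lex  "ate"
[0,2] S/NP  <  k=1
[2,3] NP  lex  "city"
[0,3] S  >  k=2

[0,3] S   >
  [0,2] S/NP   <
    [0,1] "this" : PP\S
    [1,2] "ate" : (S/NP)\(PP\S)
  [2,3] "city" : NP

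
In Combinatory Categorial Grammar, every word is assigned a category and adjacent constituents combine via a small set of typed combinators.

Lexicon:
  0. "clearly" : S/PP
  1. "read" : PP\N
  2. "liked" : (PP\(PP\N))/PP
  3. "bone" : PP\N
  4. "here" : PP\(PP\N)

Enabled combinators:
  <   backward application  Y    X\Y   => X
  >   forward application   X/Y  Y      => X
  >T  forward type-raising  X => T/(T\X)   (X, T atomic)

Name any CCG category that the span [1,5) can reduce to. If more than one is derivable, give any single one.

PP

[0,5] S   >
  [0,1] "clearly" : S/PP
  [1,5] PP   <
    [1,2] "read" : PP\N
    [2,5] PP\(PP\N)   >
      [2,3] "liked" : (PP\(PP\N))/PP
      [3,5] PP   <
        [3,4] "bone" : PP\N
        [4,5] "here" : PP\(PP\N)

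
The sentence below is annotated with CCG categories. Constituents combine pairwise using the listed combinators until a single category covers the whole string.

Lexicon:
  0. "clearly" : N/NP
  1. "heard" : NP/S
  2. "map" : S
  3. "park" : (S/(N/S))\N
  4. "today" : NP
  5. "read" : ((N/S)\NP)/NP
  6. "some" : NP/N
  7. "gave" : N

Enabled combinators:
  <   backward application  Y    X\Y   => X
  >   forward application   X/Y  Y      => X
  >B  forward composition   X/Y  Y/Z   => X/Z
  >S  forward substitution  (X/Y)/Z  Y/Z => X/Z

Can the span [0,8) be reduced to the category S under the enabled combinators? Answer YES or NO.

YES

[0,8] S   >
  [0,4] S/(N/S)   <
    [0,3] N   >
      [0,1] "clearly" : N/NP
      [1,3] NP   >
        [1,2] "heard" : NP/S
        [2,3] "map" : S
    [3,4] "park" : (S/(N/S))\N
  [4,8] N/S   <
    [4,5] "today" : NP
    [5,8] (N/S)\NP   >
      [5,6] "read" : ((N/S)\NP)/NP
      [6,8] NP   >
        [6,7] "some" : NP/N
        [7,8] "gave" : N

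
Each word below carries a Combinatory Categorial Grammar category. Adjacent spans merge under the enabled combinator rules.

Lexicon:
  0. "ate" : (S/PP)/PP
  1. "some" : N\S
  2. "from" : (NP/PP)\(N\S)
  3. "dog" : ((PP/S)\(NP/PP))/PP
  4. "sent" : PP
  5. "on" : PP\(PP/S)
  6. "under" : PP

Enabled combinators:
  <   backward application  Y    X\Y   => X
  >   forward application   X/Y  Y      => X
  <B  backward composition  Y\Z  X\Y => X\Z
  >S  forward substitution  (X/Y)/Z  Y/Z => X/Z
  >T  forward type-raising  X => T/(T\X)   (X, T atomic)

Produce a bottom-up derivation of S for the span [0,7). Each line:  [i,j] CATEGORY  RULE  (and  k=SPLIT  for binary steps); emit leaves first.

[0,1] (S/PP)/PP  lex  "ate"
[1,2] N\S  lex  "some"
[2,3] (NP/PP)\(N\S)  lex  "from"
[1,3] NP/PP  <  k=2
[3,4] ((PP/S)\(NP/PP))/PP  lex  "dog"
[4,5] PP  lex  "sent"
[3,5] (PP/S)\(NP/PP)  >  k=4
[1,5] PP/S  <  k=3
[5,6] PP\(PP/S)  lex  "on"
[1,6] PP  <  k=5
[0,6] S/PP  >  k=1
[6,7] PP  lex  "under"
[0,7] S  >  k=6

[0,7] S   >
  [0,6] S/PP   >
    [0,1] "ate" : (S/PP)/PP
    [1,6] PP   <
      [1,5] PP/S   <
        [1,3] NP/PP   <
          [1,2] "some" : N\S
          [2,3] "from" : (NP/PP)\(N\S)
        [3,5] (PP/S)\(NP/PP)   >
          [3,4] "dog" : ((PP/S)\(NP/PP))/PP
          [4,5] "sent" : PP
      [5,6] "on" : PP\(PP/S)
  [6,7] "under" : PP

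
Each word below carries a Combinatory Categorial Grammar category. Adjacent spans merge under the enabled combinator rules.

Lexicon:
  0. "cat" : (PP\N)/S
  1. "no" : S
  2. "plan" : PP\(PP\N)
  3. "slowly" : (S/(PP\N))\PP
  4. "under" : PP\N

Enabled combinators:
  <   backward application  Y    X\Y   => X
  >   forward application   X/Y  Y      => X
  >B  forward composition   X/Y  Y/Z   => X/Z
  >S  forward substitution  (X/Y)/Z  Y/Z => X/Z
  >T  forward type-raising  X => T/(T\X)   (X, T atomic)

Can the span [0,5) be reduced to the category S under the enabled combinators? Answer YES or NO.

[0,5] S   >
  [0,4] S/(PP\N)   <
    [0,3] PP   <
      [0,2] PP\N   >
        [0,1] "cat" : (PP\N)/S
        [1,2] "no" : S
      [2,3] "plan" : PP\(PP\N)
    [3,4] "slowly" : (S/(PP\N))\PP
  [4,5] "under" : PP\N

YES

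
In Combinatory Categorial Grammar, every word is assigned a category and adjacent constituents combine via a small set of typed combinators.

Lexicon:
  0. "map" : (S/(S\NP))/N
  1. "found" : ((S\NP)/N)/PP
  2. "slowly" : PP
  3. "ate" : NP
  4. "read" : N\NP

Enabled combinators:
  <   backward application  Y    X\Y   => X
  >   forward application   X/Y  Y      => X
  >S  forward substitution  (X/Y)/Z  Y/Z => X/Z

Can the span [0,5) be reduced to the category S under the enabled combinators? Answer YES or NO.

YES

[0,5] S   >
  [0,3] S/N   >S
    [0,1] "map" : (S/(S\NP))/N
    [1,3] (S\NP)/N   >
      [1,2] "found" : ((S\NP)/N)/PP
      [2,3] "slowly" : PP
  [3,5] N   <
    [3,4] "ate" : NP
    [4,5] "read" : N\NP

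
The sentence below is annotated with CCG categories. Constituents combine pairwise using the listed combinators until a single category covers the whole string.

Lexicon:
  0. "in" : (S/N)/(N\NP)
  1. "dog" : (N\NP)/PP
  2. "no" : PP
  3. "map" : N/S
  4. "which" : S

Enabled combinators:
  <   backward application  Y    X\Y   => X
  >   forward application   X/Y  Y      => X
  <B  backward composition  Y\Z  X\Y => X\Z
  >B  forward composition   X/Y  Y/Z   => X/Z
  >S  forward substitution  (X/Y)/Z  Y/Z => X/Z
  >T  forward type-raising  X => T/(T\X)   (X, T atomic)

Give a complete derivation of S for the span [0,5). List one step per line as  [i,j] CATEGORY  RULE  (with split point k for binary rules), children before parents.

[0,1] (S/N)/(N\NP)  lex  "in"
[1,2] (N\NP)/PP  lex  "dog"
[2,3] PP  lex  "no"
[1,3] N\NP  >  k=2
[0,3] S/N  >  k=1
[3,4] N/S  lex  "map"
[4,5] S  lex  "which"
[3,5] N  >  k=4
[0,5] S  >  k=3

[0,5] S   >
  [0,3] S/N   >
    [0,1] "in" : (S/N)/(N\NP)
    [1,3] N\NP   >
      [1,2] "dog" : (N\NP)/PP
      [2,3] "no" : PP
  [3,5] N   >
    [3,4] "map" : N/S
    [4,5] "which" : S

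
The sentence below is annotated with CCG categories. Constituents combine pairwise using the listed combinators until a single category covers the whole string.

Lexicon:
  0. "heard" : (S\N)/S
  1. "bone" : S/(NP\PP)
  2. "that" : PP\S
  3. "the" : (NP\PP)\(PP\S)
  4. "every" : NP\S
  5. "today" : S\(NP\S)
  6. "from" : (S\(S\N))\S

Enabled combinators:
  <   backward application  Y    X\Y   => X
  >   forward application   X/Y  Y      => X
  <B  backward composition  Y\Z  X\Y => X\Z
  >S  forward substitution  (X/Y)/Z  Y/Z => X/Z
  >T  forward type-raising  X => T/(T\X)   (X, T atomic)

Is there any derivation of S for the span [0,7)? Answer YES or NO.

YES

[0,7] S   <
  [0,4] S\N   >
    [0,1] "heard" : (S\N)/S
    [1,4] S   >
      [1,2] "bone" : S/(NP\PP)
      [2,4] NP\PP   <
        [2,3] "that" : PP\S
        [3,4] "the" : (NP\PP)\(PP\S)
  [4,7] S\(S\N)   <
    [4,6] S   <
      [4,5] "every" : NP\S
      [5,6] "today" : S\(NP\S)
    [6,7] "from" : (S\(S\N))\S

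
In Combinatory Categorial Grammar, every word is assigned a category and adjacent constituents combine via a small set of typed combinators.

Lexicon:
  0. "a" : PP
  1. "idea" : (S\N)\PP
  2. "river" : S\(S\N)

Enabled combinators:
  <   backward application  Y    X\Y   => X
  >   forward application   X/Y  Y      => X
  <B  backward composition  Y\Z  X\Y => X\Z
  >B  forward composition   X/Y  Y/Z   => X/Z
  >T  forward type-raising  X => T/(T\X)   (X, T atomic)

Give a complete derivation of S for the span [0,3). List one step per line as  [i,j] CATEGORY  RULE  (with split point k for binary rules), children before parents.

[0,3] S   <
  [0,2] S\N   <
    [0,1] "a" : PP
    [1,2] "idea" : (S\N)\PP
  [2,3] "river" : S\(S\N)

[0,1] PP  lex  "a"
[1,2] (S\N)\PP  lex  "idea"
[0,2] S\N  <  k=1
[2,3] S\(S\N)  lex  "river"
[0,3] S  <  k=2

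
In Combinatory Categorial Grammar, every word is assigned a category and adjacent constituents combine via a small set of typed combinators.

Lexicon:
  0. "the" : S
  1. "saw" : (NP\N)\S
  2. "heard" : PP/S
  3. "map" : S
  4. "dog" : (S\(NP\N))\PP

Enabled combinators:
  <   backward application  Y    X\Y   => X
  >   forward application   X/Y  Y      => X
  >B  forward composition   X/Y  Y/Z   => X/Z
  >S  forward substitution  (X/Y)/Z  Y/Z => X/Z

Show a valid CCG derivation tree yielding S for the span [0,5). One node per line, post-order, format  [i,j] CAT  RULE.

[0,5] S   <
  [0,2] NP\N   <
    [0,1] "the" : S
    [1,2] "saw" : (NP\N)\S
  [2,5] S\(NP\N)   <
    [2,4] PP   >
      [2,3] "heard" : PP/S
      [3,4] "map" : S
    [4,5] "dog" : (S\(NP\N))\PP

[0,1] S  lex  "the"
[1,2] (NP\N)\S  lex  "saw"
[0,2] NP\N  <  k=1
[2,3] PP/S  lex  "heard"
[3,4] S  lex  "map"
[2,4] PP  >  k=3
[4,5] (S\(NP\N))\PP  lex  "dog"
[2,5] S\(NP\N)  <  k=4
[0,5] S  <  k=2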